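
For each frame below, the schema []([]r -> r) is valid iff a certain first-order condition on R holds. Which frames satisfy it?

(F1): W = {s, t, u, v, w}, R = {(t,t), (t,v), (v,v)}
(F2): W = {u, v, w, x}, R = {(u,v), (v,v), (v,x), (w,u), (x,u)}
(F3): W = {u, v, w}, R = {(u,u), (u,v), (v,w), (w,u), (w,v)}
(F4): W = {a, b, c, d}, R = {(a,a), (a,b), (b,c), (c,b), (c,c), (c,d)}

(F1)

The schema corresponds to shift-reflexivity: forall x forall y (Rxy -> Ryy).
(F1): condition met.
(F2): fails — Rwu but not Ruu.
(F3): fails — Ruv but not Rvv.
(F4): fails — Rcd but not Rdd.
Valid on: (F1).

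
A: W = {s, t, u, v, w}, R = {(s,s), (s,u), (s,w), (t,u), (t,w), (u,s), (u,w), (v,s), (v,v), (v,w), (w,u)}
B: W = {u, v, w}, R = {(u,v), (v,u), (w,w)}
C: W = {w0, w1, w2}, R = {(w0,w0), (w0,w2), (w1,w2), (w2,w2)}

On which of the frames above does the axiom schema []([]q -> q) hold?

C

This is the axiom for shift-reflexivity; its first-order frame correspondent is forall x forall y (Rxy -> Ryy).
A: fails — Ruw but not Rww.
B: fails — Ruv but not Rvv.
C: condition met.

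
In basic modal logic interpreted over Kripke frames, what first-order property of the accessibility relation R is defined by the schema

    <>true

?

seriality

This is a form of the D axiom.
Its frame correspondent is seriality — forall x exists y Rxy.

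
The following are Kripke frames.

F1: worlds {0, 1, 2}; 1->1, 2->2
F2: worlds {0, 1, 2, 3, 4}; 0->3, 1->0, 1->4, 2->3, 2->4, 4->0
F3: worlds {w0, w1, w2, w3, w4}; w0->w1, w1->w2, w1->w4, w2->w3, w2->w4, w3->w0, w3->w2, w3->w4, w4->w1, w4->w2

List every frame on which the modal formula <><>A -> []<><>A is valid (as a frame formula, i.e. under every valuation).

This is the axiom for a generalized confluence (Geach) condition; its first-order frame correspondent is forall x forall y forall z ((x R^2 y & xRz) -> exists w (y = w & z R^2 w)).
F1: ✓.
F2: fails — 1R²0, 1R0 but no w with 0=w and 0R²w.
F3: fails — w1R²w1, w1Rw4 but no w with w1=w and w4R²w.
Valid on: F1.

F1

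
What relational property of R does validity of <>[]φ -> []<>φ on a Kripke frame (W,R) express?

Suppose ◇□φ→□◇φ is valid. Take Rxy, Rxz and set V(φ)={w : Ryw}. Then □φ at y so ◇□φ at x, so □◇φ at x, so ◇φ at z, giving w with Rzw and Ryw.

convergence: forall x forall y forall z (Rxy & Rxz -> exists w (Ryw & Rzw))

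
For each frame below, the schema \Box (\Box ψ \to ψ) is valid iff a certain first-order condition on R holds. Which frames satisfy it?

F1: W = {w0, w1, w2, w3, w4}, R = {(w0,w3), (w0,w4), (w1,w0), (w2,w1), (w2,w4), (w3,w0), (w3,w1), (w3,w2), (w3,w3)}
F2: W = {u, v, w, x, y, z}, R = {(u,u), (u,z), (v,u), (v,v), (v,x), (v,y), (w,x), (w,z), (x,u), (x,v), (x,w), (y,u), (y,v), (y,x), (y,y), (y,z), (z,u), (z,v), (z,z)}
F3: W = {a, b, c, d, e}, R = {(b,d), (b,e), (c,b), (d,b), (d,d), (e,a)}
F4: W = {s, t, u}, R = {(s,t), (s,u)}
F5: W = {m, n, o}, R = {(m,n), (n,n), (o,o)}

The schema corresponds to shift-reflexivity: \forall x \forall y (Rxy \to Ryy).
F1: fails — Rw1w0 but not Rw0w0.
F2: fails — Ryx but not Rxx.
F3: fails — Rea but not Raa.
F4: fails — Rsu but not Ruu.
F5: holds.
Valid on: F5.

F5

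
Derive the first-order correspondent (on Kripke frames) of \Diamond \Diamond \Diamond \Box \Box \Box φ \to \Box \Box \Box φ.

This is a Sahlqvist (Geach-type) schema ◇^3□^3φ → □^3◇^0φ.
Minimal-valuation argument: fix x; take any y with xR^3y and any z with xR^3z. Set V(φ) to the set of worlds R-reachable from y in exactly 3 steps. Then □^3φ holds at y, so the antecedent holds at x; validity forces ◇^0φ at z, giving a w with zR^0w and yR^3w.
First-order correspondent: \forall x \forall y \forall z ((x R^3 y \wedge x R^3 z) \to \exists w (y R^3 w \wedge z = w)).

\forall x \forall y \forall z ((x R^3 y \wedge x R^3 z) \to \exists w (y R^3 w \wedge z = w))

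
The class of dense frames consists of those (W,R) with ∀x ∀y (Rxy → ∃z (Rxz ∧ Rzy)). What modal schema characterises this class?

□□p → □p

This is density; the standard corresponding axiom is C4: □□p → □p.
Suppose □□p→□p is valid. Take Rxy and set V(p)={w : xR²w}. Then □□p at x, so □p at x, so p at y, i.e. ∃z(Rxz∧Rzy).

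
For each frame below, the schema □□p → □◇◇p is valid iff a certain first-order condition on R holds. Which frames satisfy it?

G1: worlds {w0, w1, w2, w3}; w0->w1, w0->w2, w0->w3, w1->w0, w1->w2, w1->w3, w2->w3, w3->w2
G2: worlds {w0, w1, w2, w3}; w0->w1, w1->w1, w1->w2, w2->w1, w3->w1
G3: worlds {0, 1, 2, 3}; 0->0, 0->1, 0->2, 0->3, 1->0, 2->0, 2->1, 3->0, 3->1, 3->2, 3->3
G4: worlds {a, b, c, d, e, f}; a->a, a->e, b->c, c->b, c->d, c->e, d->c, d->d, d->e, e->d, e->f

G2, G3

The schema corresponds to a generalized confluence (Geach) condition: ∀x ∀z (xRz → ∃w (xR²w ∧ zR²w)).
G1: fails — w2Rw3 but no w with w2R²w and w3R²w.
G2: condition met.
G3: condition met.
G4: fails — eRf but no w with eR²w and fR²w.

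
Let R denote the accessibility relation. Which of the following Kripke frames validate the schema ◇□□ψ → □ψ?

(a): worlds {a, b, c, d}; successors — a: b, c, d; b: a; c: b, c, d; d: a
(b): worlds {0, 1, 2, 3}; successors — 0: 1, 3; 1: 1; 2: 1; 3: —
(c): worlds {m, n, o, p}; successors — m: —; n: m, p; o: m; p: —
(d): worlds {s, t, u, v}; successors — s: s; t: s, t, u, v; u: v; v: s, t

(a)

Frame correspondent (Sahlqvist): ∀x ∀y ∀z ((xRy ∧ xRz) → ∃w (yR²w ∧ z = w)) — i.e. a generalized confluence (Geach) condition.
(a): satisfies the condition.
(b): fails — 0R1, 0R3 but no w with 1R²w and 3=w.
(c): fails — nRm, nRm but no w with mR²w and m=w.
(d): fails — tRs, tRt but no w with sR²w and t=w.
Valid on: (a).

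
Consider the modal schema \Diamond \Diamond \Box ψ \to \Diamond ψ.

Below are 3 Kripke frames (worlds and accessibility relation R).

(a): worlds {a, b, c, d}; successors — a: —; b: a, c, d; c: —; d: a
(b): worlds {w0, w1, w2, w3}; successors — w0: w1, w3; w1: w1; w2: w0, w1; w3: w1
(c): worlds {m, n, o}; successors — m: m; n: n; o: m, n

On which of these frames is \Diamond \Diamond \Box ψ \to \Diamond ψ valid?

Frame correspondent (Sahlqvist): \forall x \forall y (x R^2 y \to \exists w (yRw \wedge xRw)) — i.e. a generalized confluence (Geach) condition.
(a): fails — bR²a but no w with aRw and bRw.
(b): holds.
(c): holds.
Valid on: (b), (c).

(b), (c)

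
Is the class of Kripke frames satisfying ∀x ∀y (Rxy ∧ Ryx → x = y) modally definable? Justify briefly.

Not definable by any modal formula

If a class were modally definable it would be closed under surjective bounded morphisms (Goldblatt–Thomason).
The 4-cycle (worlds s,t,u,v with s→t→u→v→s) is antisymmetric. Sending even-indexed worlds to • and odd-indexed worlds to ∘ is a surjective bounded morphism onto the two-world frame with •↔∘, which is not antisymmetric.
Hence antisymmetry is not modally definable.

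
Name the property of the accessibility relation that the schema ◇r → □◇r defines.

The Euclidean property

Suppose ◇r→□◇r is valid. Take Rxy, Rxz and set V(r)={y}. Then ◇r at x, so □◇r at x, so ◇r at z, so some w with Rzw has r; w=y, i.e. Rzy. By symmetry of the argument, Ryz.
Conversely, any frame satisfying ∀x ∀y ∀z (Rxy ∧ Rxz → Ryz) validates the schema.
Frame condition: ∀x ∀y ∀z (Rxy ∧ Rxz → Ryz).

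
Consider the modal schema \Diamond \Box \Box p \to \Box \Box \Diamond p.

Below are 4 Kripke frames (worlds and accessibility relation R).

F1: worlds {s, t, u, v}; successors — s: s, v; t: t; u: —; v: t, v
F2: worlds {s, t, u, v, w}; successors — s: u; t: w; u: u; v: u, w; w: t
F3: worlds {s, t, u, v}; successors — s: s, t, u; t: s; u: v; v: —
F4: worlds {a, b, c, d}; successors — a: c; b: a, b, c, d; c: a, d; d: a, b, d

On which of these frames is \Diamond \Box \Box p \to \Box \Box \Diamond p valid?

F1

The schema corresponds to a generalized confluence (Geach) condition: \forall x \forall y \forall z ((xRy \wedge x R^2 z) \to \exists w (y R^2 w \wedge zRw)).
F1: holds.
F2: fails — vRu, vR²t but no w* with uR²w* and tRw*.
F3: fails — sRs, sR²v but no w with sR²w and vRw.
F4: fails — bRa, bR²a but no w with aR²w and aRw.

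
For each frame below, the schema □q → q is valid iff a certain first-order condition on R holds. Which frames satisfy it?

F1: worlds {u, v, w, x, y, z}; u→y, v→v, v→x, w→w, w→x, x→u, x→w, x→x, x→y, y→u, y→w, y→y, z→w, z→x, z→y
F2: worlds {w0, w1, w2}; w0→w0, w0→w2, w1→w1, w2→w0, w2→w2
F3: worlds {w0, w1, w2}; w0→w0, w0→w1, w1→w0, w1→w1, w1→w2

F2

Frame correspondent (Sahlqvist): ∀x Rxx — i.e. reflexivity.
F1: fails — world u does not see itself.
F2: condition met.
F3: fails — world w2 does not see itself.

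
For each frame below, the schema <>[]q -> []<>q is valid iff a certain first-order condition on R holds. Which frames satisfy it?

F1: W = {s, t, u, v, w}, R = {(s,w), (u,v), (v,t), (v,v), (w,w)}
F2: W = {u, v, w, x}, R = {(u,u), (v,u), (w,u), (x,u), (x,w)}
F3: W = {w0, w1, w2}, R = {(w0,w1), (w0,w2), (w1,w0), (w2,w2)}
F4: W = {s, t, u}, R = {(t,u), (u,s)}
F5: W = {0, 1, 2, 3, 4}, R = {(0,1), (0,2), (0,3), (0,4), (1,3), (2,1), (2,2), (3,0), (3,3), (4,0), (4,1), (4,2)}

F2

This is the axiom for convergence; its first-order frame correspondent is forall x forall y forall z (Rxy & Rxz -> exists w (Ryw & Rzw)).
F1: fails — Rvv and Rvt but v and t have no common successor.
F2: satisfies the condition.
F3: fails — Rw0w1 and Rw0w2 but w1 and w2 have no common successor.
F4: fails — Rus and Rus but s and s have no common successor.
F5: fails — R02 and R01 but 2 and 1 have no common successor.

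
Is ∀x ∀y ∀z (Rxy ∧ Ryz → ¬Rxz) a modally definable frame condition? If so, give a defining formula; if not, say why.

Modal frame validity is preserved under surjective bounded morphisms.
The 3-cycle (worlds 0,1,2 with 0→1→2→0) is intransitive. Mapping every world to a single reflexive point • is a surjective bounded morphism; the reflexive point is not intransitive (R••∧R•• but R••).
So no modal formula (or set of formulas) defines exactly the intransitive frames.

No — not modally definable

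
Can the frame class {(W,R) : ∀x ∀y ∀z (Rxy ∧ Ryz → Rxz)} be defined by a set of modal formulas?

The condition is transitivity. A defining modal formula is □r → □□r.
Suppose □r→□□r is valid. Take Rxy, Ryz and set V(r)={w : Rxw}. Then □r at x, so □□r at x, so □r at y, so r at z, i.e. Rxz.

Yes — defined by □r → □□r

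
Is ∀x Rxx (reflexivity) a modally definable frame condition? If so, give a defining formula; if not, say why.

This is a Sahlqvist condition; the T axiom □p → p defines it.
Suppose □p→p is valid. At any x set V(p)={w : Rxw}. Then □p holds at x, so p holds at x, i.e. Rxx.

Definable; □p → p defines it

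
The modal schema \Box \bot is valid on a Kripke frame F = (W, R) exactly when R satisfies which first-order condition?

emptiness of R

This schema is the Ver axiom.
Its frame correspondent is emptiness of R — \forall x \forall y \neg Rxy.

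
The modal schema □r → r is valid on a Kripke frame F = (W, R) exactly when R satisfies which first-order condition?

reflexivity: ∀x Rxx

Suppose □r→r is valid. At any x set V(r)={w : Rxw}. Then □r holds at x, so r holds at x, i.e. Rxx.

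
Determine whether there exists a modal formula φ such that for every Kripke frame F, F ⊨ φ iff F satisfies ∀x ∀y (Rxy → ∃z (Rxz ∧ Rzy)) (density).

Definable; □□p → □p defines it

The condition is density. A defining modal formula is □□p → □p.
Suppose □□p→□p is valid. Take Rxy and set V(p)={w : xR²w}. Then □□p at x, so □p at x, so p at y, i.e. ∃z(Rxz∧Rzy).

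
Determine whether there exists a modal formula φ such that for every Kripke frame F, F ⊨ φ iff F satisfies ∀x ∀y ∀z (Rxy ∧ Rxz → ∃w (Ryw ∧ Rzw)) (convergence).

Yes — defined by ◇□p → □◇p

This is a Sahlqvist condition; the .2 axiom ◇□p → □◇p defines it.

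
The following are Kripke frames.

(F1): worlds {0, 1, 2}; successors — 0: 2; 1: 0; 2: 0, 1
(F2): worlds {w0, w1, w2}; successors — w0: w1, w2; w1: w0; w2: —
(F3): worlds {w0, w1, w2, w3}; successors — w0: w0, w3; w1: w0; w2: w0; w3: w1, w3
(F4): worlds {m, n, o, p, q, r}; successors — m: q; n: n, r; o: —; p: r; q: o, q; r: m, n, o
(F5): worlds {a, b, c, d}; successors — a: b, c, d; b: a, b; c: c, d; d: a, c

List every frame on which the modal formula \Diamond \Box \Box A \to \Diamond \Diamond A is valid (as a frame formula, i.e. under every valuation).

(F3), (F5)

Frame correspondent (Sahlqvist): \forall x \forall y (xRy \to \exists w (y R^2 w \wedge x R^2 w)) — i.e. a generalized confluence (Geach) condition.
(F1): fails — 1R0 but no w with 0R²w and 1R²w.
(F2): fails — w0Rw1 but no w with w1R²w and w0R²w.
(F3): holds.
(F4): fails — qRo but no w with oR²w and qR²w.
(F5): holds.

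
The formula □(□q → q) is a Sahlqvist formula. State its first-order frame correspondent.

shift-reflexivity

Suppose □(□q→q) is valid. Take Rxy and set V(q)={w : Ryw}. Then at y, □q holds; since □(□q→q) at x, □q→q at y, so q at y, i.e. Ryy.
The converse is a direct semantic check.
Frame condition: ∀x ∀y (Rxy → Ryy).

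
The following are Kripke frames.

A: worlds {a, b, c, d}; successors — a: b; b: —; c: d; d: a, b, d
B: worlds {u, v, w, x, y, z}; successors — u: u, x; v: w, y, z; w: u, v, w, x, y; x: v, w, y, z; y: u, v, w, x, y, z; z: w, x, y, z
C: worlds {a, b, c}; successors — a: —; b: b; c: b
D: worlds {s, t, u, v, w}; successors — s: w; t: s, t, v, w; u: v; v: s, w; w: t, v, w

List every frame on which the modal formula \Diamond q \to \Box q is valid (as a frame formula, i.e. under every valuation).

C

The schema corresponds to partial functionality: \forall x \forall y \forall z (Rxy \wedge Rxz \to y = z).
A: fails — d sees both a and b.
B: fails — u sees both u and x.
C: holds.
D: fails — t sees both s and t.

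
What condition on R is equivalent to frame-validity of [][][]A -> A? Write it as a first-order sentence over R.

forall x exists w (x R^3 w & x = w)

This is a Sahlqvist (Geach-type) schema ◇^0□^3A → □^0◇^0A.
Minimal-valuation argument: fix x; take any y with xR^0y and any z with xR^0z. Set V(A) to the set of worlds R-reachable from y in exactly 3 steps. Then □^3A holds at y, so the antecedent holds at x; validity forces ◇^0A at z, giving a w with zR^0w and yR^3w.
First-order correspondent: forall x exists w (x R^3 w & x = w).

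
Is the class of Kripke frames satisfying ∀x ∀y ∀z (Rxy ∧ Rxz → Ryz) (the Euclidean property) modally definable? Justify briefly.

Yes — defined by ◇r → □◇r

Yes: it is the Euclidean property, defined by the 5 schema ◇r → □◇r.
Suppose ◇r→□◇r is valid. Take Rxy, Rxz and set V(r)={y}. Then ◇r at x, so □◇r at x, so ◇r at z, so some w with Rzw has r; w=y, i.e. Rzy. By symmetry of the argument, Ryz.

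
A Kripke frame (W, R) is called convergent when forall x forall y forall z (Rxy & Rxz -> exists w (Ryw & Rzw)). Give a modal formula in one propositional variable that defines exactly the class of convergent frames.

◇□ψ → □◇ψ

A defining formula is ◇□ψ → □◇ψ (the .2 axiom).
Suppose ◇□ψ→□◇ψ is valid. Take Rxy, Rxz and set V(ψ)={w : Ryw}. Then □ψ at y so ◇□ψ at x, so □◇ψ at x, so ◇ψ at z, giving w with Rzw and Ryw.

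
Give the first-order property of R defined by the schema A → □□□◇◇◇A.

∀x ∀z (xR³z → ∃w (x = w ∧ zR³w))

This is a Sahlqvist (Geach-type) schema ◇^0□^0A → □^3◇^3A.
First-order correspondent: ∀x ∀z (xR³z → ∃w (x = w ∧ zR³w)).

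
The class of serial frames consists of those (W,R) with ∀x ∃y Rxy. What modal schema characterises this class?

□p → ◇p

This is seriality; the standard corresponding axiom is D: □p → ◇p.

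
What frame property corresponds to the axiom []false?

This is the Ver axiom.
Its frame correspondent is emptiness of R — forall x forall y ~Rxy.

emptiness of R: forall x forall y ~Rxy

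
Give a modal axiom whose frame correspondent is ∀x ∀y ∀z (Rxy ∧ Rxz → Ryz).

◇p → □◇p

This is the Euclidean property; the standard corresponding axiom is 5: ◇p → □◇p.
Suppose ◇p→□◇p is valid. Take Rxy, Rxz and set V(p)={y}. Then ◇p at x, so □◇p at x, so ◇p at z, so some w with Rzw has p; w=y, i.e. Rzy. By symmetry of the argument, Ryz.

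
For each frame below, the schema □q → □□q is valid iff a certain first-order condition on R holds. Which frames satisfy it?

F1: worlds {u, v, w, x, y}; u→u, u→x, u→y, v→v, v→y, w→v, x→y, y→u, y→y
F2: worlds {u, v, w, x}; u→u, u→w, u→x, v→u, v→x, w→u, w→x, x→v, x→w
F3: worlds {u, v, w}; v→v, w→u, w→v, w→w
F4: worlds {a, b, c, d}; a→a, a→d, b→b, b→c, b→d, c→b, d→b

F3

This is the axiom for transitivity; its first-order frame correspondent is ∀x ∀y ∀z (Rxy ∧ Ryz → Rxz).
F1: fails — Rwv and Rvy but not Rwy.
F2: fails — Rxw and Rwu but not Rxu.
F3: condition met.
F4: fails — Rcb and Rbc but not Rcc.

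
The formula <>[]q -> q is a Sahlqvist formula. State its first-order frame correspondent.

Replacing q by ¬q and contraposing gives the equivalent schema q → □◇q.
Suppose q→□◇q is valid. Take Rxy and set V(q)={x}. Then q at x, so □◇q at x, so ◇q at y, so some z with Ryz has q; z=x, i.e. Ryx.

symmetry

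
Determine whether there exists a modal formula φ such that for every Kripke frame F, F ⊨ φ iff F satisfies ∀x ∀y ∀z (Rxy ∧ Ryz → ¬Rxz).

Not definable by any modal formula

Any modally definable frame class is closed under surjective bounded morphisms.
The 7-cycle (worlds a,b,c,d,e,f,g with a→b→c→d→e→f→g→a) is intransitive. Mapping every world to a single reflexive point • is a surjective bounded morphism; the reflexive point is not intransitive (R••∧R•• but R••).
So the class is not modally definable.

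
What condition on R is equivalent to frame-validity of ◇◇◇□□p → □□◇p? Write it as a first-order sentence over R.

This is a Sahlqvist (Geach-type) schema ◇^3□^2p → □^2◇^1p.
First-order correspondent: ∀x ∀y ∀z ((xR³y ∧ xR²z) → ∃w (yR²w ∧ zRw)).

∀x ∀y ∀z ((xR³y ∧ xR²z) → ∃w (yR²w ∧ zRw))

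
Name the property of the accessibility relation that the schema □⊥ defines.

□⊥ is valid iff no world has any successor (otherwise □⊥ fails at any world with one).
Conversely, any frame satisfying ∀x ∀y ¬Rxy validates the schema.
So the correspondent is emptiness of R.

emptiness of R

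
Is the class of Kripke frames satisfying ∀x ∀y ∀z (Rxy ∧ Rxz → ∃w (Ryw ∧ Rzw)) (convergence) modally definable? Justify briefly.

Yes, by ◇□q → □◇q

The condition is convergence. A defining modal formula is ◇□q → □◇q.
Suppose ◇□q→□◇q is valid. Take Rxy, Rxz and set V(q)={w : Ryw}. Then □q at y so ◇□q at x, so □◇q at x, so ◇q at z, giving w with Rzw and Ryw.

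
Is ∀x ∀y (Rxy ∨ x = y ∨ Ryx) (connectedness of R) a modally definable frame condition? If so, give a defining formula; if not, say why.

Any modally definable frame class is closed under disjoint unions.
Take 3 disjoint single-world reflexive frames: each is trivially connected, but their disjoint union has 3 worlds with no edge between distinct components, so it is not connected.
Hence connectedness of R is not modally definable.

Not definable by any modal formula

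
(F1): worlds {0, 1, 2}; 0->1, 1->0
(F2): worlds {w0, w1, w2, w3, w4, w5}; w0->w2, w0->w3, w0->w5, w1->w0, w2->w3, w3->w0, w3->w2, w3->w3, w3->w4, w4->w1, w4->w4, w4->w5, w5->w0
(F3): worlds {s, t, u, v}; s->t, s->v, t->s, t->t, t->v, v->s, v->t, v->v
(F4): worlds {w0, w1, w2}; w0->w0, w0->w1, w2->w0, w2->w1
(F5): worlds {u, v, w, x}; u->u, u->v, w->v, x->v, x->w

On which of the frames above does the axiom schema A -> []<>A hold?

The schema corresponds to symmetry: forall x forall y (Rxy -> Ryx).
(F1): holds.
(F2): fails — Rw1w0 but not Rw0w1.
(F3): holds.
(F4): fails — Rw0w1 but not Rw1w0.
(F5): fails — Ruv but not Rvu.
Valid on: (F1), (F3).

(F1), (F3)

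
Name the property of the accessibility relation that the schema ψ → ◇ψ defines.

reflexivity: ∀x Rxx

Replacing ψ by ¬ψ and contraposing gives the equivalent schema □ψ → ψ.
Suppose □ψ→ψ is valid. At any x set V(ψ)={w : Rxw}. Then □ψ holds at x, so ψ holds at x, i.e. Rxx.
Conversely, on a frame with reflexivity the schema holds at every world under every valuation.
So the correspondent is reflexivity.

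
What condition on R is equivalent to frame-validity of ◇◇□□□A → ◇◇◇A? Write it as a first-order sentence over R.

This is a Sahlqvist (Geach-type) schema ◇^2□^3A → □^0◇^3A.
First-order correspondent: ∀x ∀y (xR²y → ∃w (yR³w ∧ xR³w)).

∀x ∀y (xR²y → ∃w (yR³w ∧ xR³w))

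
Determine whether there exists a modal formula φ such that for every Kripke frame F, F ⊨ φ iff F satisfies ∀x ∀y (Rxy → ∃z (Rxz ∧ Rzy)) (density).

Yes: it is density, defined by the C4 schema □□q → □q.

Yes, by □□q → □q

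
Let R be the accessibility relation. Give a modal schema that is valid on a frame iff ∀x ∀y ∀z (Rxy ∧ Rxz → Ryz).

◇ψ → □◇ψ

The condition is the Euclidean property. The 5 schema ◇ψ → □◇ψ defines it.
Suppose ◇ψ→□◇ψ is valid. Take Rxy, Rxz and set V(ψ)={y}. Then ◇ψ at x, so □◇ψ at x, so ◇ψ at z, so some w with Rzw has ψ; w=y, i.e. Rzy. By symmetry of the argument, Ryz.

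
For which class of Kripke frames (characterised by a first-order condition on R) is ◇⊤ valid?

Seriality

This schema is equivalent to the D axiom □φ → ◇φ.
It corresponds to seriality: ∀x ∃y Rxy.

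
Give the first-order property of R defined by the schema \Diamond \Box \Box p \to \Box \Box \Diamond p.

This is a Sahlqvist (Geach-type) schema ◇^1□^2p → □^2◇^1p.
Minimal-valuation argument: fix x; take any y with xR^1y and any z with xR^2z. Set V(p) to the set of worlds R-reachable from y in exactly 2 steps. Then □^2p holds at y, so the antecedent holds at x; validity forces ◇^1p at z, giving a w with zR^1w and yR^2w.
First-order correspondent: \forall x \forall y \forall z ((xRy \wedge x R^2 z) \to \exists w (y R^2 w \wedge zRw)).

\forall x \forall y \forall z ((xRy \wedge x R^2 z) \to \exists w (y R^2 w \wedge zRw))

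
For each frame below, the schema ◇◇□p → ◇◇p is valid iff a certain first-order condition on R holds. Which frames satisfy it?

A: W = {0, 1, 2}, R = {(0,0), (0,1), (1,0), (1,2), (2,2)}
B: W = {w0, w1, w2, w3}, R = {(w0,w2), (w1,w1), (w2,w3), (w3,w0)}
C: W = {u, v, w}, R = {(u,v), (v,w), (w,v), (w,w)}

This is the axiom for a generalized confluence (Geach) condition; its first-order frame correspondent is ∀x ∀y (xR²y → ∃w (yRw ∧ xR²w)).
A: satisfies the condition.
B: fails — w0R²w3 but no w with w3Rw and w0R²w.
C: satisfies the condition.

A, C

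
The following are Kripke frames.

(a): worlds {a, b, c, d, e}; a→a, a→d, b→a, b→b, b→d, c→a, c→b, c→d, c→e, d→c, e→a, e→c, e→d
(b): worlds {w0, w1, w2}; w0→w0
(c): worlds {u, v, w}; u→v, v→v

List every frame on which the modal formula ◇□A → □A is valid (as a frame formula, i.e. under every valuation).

(b), (c)

The schema corresponds to the Euclidean property: ∀x ∀y ∀z (Rxy ∧ Rxz → Ryz).
(a): fails — Rad and Raa but not Rda.
(b): condition met.
(c): condition met.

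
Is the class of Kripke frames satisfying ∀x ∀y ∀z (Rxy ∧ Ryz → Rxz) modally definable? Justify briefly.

Yes — defined by □q → □□q

Yes: it is transitivity, defined by the 4 schema □q → □□q.
Suppose □q→□□q is valid. Take Rxy, Ryz and set V(q)={w : Rxw}. Then □q at x, so □□q at x, so □q at y, so q at z, i.e. Rxz.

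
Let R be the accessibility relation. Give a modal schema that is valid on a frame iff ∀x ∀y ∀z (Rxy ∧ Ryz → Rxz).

□q → □□q

The condition is transitivity. The 4 schema □q → □□q defines it.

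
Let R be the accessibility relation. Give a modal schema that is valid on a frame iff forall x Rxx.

□ψ → ψ

This is reflexivity; the standard corresponding axiom is T: □ψ → ψ.
Suppose □ψ→ψ is valid. At any x set V(ψ)={w : Rxw}. Then □ψ holds at x, so ψ holds at x, i.e. Rxx.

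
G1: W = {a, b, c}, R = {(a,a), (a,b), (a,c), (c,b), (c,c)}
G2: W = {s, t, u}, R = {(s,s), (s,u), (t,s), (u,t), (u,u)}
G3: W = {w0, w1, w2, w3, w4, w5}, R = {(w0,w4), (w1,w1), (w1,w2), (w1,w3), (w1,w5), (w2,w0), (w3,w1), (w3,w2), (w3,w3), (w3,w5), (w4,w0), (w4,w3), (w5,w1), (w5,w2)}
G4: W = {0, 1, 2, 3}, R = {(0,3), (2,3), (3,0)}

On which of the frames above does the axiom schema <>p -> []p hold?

G4

The schema corresponds to partial functionality: forall x forall y forall z (Rxy & Rxz -> y = z).
G1: fails — a sees both a and b.
G2: fails — s sees both s and u.
G3: fails — w1 sees both w1 and w2.
G4: holds.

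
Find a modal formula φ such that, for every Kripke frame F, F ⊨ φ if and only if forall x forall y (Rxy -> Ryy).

A defining formula is □(□ψ → ψ) (the T□ axiom).

□(□ψ → ψ)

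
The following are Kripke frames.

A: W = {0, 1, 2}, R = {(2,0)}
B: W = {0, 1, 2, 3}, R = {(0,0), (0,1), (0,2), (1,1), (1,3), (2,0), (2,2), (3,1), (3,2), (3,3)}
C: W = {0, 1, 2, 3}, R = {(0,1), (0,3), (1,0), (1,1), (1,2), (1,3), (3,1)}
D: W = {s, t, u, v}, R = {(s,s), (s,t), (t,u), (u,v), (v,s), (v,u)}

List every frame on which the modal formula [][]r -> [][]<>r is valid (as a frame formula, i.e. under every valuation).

The schema corresponds to a generalized confluence (Geach) condition: forall x forall z (x R^2 z -> exists w (x R^2 w & zRw)).
A: holds.
B: holds.
C: fails — 0R²2 but no w with 0R²w and 2Rw.
D: fails — sR²u but no w with sR²w and uRw.
Valid on: A, B.

A, B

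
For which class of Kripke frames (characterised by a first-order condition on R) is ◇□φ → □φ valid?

Replacing φ by ¬φ and contraposing gives the equivalent schema ◇φ → □◇φ.
Suppose ◇φ→□◇φ is valid. Take Rxy, Rxz and set V(φ)={y}. Then ◇φ at x, so □◇φ at x, so ◇φ at z, so some w with Rzw has φ; w=y, i.e. Rzy. By symmetry of the argument, Ryz.
Conversely, on a frame with the Euclidean property the schema holds at every world under every valuation.
Frame condition: ∀x ∀y ∀z (Rxy ∧ Rxz → Ryz).

The Euclidean property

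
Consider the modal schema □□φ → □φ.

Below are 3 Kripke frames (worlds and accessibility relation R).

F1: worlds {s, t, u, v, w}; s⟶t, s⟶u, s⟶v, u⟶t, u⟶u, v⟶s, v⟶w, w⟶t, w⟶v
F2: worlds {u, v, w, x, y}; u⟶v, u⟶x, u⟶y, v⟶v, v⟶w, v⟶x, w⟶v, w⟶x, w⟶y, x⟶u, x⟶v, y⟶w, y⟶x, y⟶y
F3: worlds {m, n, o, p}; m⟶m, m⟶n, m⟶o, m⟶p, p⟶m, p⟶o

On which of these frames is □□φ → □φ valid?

The schema corresponds to density: ∀x ∀y (Rxy → ∃z (Rxz ∧ Rzy)).
F1: fails — Rwt but no z with Rwz and Rzt.
F2: fails — Rxu but no z with Rxz and Rzu.
F3: condition met.

F3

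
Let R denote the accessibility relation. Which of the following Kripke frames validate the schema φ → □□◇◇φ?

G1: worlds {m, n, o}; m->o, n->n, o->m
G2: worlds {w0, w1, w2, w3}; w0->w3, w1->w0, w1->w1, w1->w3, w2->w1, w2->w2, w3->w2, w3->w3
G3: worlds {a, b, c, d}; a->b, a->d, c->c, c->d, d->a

This is the axiom for a generalized confluence (Geach) condition; its first-order frame correspondent is ∀x ∀z (xR²z → ∃w (x = w ∧ zR²w)).
G1: satisfies the condition.
G2: fails — w0R²w3 but no w with w0=w and w3R²w.
G3: fails — cR²a but no w with c=w and aR²w.
Valid on: G1.

G1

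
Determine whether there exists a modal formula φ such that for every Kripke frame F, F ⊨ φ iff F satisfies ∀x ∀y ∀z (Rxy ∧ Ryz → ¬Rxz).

No

Any modally definable frame class is closed under surjective bounded morphisms.
The 5-cycle (worlds 0,1,2,3,4 with 0→1→2→3→4→0) is intransitive. Mapping every world to a single reflexive point • is a surjective bounded morphism; the reflexive point is not intransitive (R••∧R•• but R••).
Hence intransitivity is not modally definable.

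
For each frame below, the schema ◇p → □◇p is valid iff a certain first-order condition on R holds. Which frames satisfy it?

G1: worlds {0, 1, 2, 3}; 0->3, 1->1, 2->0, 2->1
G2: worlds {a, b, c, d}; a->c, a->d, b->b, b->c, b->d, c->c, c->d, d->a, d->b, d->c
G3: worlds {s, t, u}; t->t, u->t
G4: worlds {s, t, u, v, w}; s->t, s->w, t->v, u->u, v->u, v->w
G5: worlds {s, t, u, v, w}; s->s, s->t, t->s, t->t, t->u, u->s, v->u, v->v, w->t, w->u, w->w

The schema corresponds to the Euclidean property: ∀x ∀y ∀z (Rxy ∧ Rxz → Ryz).
G1: fails — R03 and R03 but not R33.
G2: fails — Rad and Rad but not Rdd.
G3: satisfies the condition.
G4: fails — Rsw and Rsw but not Rww.
G5: fails — Rts and Rtu but not Rsu.
Valid on: G3.

G3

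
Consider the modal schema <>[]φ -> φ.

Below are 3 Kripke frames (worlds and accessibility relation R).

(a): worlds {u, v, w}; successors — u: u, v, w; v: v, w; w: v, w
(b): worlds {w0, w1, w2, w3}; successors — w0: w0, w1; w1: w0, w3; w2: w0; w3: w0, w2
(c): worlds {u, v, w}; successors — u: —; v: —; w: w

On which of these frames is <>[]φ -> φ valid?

Frame correspondent (Sahlqvist): forall x forall y (Rxy -> Ryx) — i.e. symmetry.
(a): fails — Ruv but not Rvu.
(b): fails — Rw3w2 but not Rw2w3.
(c): holds.

(c)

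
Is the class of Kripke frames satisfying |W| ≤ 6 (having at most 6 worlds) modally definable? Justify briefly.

If a class were modally definable it would be closed under disjoint unions (Goldblatt–Thomason).
Any modal formula valid on each of 7 disjoint one-world frames is valid on their disjoint union (validity is preserved under disjoint unions). Each one-world frame has |W|=1≤6, but the union has |W|=7.
So the class is not modally definable.

No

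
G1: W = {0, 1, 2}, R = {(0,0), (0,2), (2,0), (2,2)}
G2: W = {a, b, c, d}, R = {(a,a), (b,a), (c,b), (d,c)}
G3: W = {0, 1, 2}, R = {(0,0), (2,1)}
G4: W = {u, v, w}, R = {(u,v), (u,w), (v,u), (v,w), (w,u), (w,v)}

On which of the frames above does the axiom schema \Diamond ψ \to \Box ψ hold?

Frame correspondent (Sahlqvist): \forall x \forall y \forall z (Rxy \wedge Rxz \to y = z) — i.e. partial functionality.
G1: fails — 0 sees both 0 and 2.
G2: ✓.
G3: ✓.
G4: fails — u sees both v and w.
Valid on: G2, G3.

G2, G3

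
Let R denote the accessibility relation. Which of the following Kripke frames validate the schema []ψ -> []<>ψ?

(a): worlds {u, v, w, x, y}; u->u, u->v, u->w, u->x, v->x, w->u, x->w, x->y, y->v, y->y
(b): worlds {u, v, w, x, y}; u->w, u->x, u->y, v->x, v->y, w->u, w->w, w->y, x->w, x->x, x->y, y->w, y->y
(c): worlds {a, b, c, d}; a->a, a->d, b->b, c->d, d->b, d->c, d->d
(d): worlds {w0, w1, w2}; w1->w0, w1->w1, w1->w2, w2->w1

(b), (c)

Frame correspondent (Sahlqvist): forall x forall z (xRz -> exists w (xRw & zRw)) — i.e. a generalized confluence (Geach) condition.
(a): fails — vRx but no t with vRt and xRt.
(b): condition met.
(c): condition met.
(d): fails — w1Rw0 but no w with w1Rw and w0Rw.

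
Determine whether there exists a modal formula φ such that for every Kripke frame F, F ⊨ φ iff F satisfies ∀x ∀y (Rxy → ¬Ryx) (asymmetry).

Modal frame validity is preserved under surjective bounded morphisms.
The 4-cycle (worlds s,t,u,v with s→t→u→v→s) is asymmetric. Mapping every world to a single reflexive point • is a surjective bounded morphism, and the reflexive point is not asymmetric (R•• but asymmetry requires ¬R••).
So no modal formula (or set of formulas) defines exactly the asymmetric frames.

Not definable by any modal formula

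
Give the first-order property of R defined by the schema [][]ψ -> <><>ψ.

forall x exists w (x R^2 w & x R^2 w)

This is a Sahlqvist (Geach-type) schema ◇^0□^2ψ → □^0◇^2ψ.
Minimal-valuation argument: fix x; take any y with xR^0y and any z with xR^0z. Set V(ψ) to the set of worlds R-reachable from y in exactly 2 steps. Then □^2ψ holds at y, so the antecedent holds at x; validity forces ◇^2ψ at z, giving a w with zR^2w and yR^2w.
First-order correspondent: forall x exists w (x R^2 w & x R^2 w).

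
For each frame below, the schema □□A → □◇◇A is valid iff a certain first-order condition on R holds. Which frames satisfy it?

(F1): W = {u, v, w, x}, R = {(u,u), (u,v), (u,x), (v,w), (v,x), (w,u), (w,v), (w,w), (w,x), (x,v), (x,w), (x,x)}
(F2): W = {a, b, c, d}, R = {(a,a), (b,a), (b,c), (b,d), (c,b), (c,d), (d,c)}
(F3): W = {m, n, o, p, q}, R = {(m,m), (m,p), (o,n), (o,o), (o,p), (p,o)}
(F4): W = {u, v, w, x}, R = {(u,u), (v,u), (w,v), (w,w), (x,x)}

The schema corresponds to a generalized confluence (Geach) condition: ∀x ∀z (xRz → ∃w (xR²w ∧ zR²w)).
(F1): condition met.
(F2): condition met.
(F3): fails — oRn but no w with oR²w and nR²w.
(F4): condition met.
Valid on: (F1), (F2), (F4).

(F1), (F2), (F4)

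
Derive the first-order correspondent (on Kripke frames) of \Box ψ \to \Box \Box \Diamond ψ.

This is a Sahlqvist (Geach-type) schema ◇^0□^1ψ → □^2◇^1ψ.
Minimal-valuation argument: fix x; take any y with xR^0y and any z with xR^2z. Set V(ψ) to the set of worlds R-reachable from y in exactly 1 step. Then □^1ψ holds at y, so the antecedent holds at x; validity forces ◇^1ψ at z, giving a w with zR^1w and yR^1w.
First-order correspondent: \forall x \forall z (x R^2 z \to \exists w (xRw \wedge zRw)).

\forall x \forall z (x R^2 z \to \exists w (xRw \wedge zRw))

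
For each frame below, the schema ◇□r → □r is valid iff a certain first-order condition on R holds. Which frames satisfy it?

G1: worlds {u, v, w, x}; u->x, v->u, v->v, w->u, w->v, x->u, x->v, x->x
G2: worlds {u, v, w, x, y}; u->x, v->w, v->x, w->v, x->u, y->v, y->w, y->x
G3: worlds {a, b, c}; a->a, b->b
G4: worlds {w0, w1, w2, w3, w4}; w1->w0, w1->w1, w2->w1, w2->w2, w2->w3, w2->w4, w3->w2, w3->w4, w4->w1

G3

The schema corresponds to the Euclidean property: ∀x ∀y ∀z (Rxy ∧ Rxz → Ryz).
G1: fails — Rvu and Rvv but not Ruv.
G2: fails — Rux and Rux but not Rxx.
G3: satisfies the condition.
G4: fails — Rw1w0 and Rw1w1 but not Rw0w1.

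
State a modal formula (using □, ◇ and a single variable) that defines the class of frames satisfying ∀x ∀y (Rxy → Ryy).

□(□p → p)

A defining formula is □(□p → p) (the T□ axiom).
Suppose □(□p→p) is valid. Take Rxy and set V(p)={w : Ryw}. Then at y, □p holds; since □(□p→p) at x, □p→p at y, so p at y, i.e. Ryy.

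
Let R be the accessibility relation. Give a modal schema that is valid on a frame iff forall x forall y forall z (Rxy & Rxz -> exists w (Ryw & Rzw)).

The condition is convergence. The .2 schema ◇□s → □◇s defines it.
Suppose ◇□s→□◇s is valid. Take Rxy, Rxz and set V(s)={w : Ryw}. Then □s at y so ◇□s at x, so □◇s at x, so ◇s at z, giving w with Rzw and Ryw.

◇□s → □◇s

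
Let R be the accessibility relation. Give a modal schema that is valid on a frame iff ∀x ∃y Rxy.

□p → ◇p

The condition is seriality. The D schema □p → ◇p defines it.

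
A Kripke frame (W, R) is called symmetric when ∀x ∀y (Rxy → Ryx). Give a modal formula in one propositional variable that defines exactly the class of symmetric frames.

This is symmetry; the standard corresponding axiom is B: q → □◇q.
Suppose q→□◇q is valid. Take Rxy and set V(q)={x}. Then q at x, so □◇q at x, so ◇q at y, so some z with Ryz has q; z=x, i.e. Ryx.

q → □◇q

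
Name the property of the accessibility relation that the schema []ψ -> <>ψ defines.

Suppose □ψ→◇ψ is valid. At any x set V(ψ)=W. Then □ψ at x, so ◇ψ at x, so x has a successor.

seriality: forall x exists y Rxy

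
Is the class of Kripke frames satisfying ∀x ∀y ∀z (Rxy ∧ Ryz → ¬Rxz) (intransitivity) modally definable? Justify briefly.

Not definable by any modal formula

Any modally definable frame class is closed under surjective bounded morphisms.
The 7-cycle (worlds a,b,c,d,e,f,g with a→b→c→d→e→f→g→a) is intransitive. Mapping every world to a single reflexive point • is a surjective bounded morphism; the reflexive point is not intransitive (R••∧R•• but R••).
So no modal formula (or set of formulas) defines exactly the intransitive frames.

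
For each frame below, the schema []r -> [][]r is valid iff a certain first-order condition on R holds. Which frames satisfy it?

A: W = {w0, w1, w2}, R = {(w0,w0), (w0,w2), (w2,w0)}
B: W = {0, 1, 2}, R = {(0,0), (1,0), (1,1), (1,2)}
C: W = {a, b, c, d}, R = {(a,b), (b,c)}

This is the axiom for transitivity; its first-order frame correspondent is forall x forall y forall z (Rxy & Ryz -> Rxz).
A: fails — Rw2w0 and Rw0w2 but not Rw2w2.
B: satisfies the condition.
C: fails — Rab and Rbc but not Rac.
Valid on: B.

B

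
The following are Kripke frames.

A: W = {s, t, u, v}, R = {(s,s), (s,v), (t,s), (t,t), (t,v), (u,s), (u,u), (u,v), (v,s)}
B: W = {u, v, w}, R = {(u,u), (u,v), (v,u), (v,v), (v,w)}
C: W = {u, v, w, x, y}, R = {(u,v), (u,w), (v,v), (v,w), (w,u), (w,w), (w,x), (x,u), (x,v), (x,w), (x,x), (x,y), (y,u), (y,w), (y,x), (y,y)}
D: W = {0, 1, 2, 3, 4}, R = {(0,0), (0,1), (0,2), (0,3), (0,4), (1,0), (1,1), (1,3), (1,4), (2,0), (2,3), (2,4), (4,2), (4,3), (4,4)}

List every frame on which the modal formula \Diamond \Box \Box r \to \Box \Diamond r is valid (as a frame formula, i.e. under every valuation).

This is the axiom for a generalized confluence (Geach) condition; its first-order frame correspondent is \forall x \forall y \forall z ((xRy \wedge xRz) \to \exists w (y R^2 w \wedge zRw)).
A: condition met.
B: fails — vRu, vRw but no t with uR²t and wRt.
C: condition met.
D: fails — 0R0, 0R3 but no w with 0R²w and 3Rw.
Valid on: A, C.

A, C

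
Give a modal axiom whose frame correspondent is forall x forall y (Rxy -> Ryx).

A defining formula is ψ → □◇ψ (the B axiom).
Suppose ψ→□◇ψ is valid. Take Rxy and set V(ψ)={x}. Then ψ at x, so □◇ψ at x, so ◇ψ at y, so some z with Ryz has ψ; z=x, i.e. Ryx.

ψ → □◇ψ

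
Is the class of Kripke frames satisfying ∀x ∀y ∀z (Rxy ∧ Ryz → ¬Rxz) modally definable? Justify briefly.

Any modally definable frame class is closed under surjective bounded morphisms.
The 3-cycle (worlds s,t,u with s→t→u→s) is intransitive. Mapping every world to a single reflexive point • is a surjective bounded morphism; the reflexive point is not intransitive (R••∧R•• but R••).
So the class is not modally definable.

Not definable by any modal formula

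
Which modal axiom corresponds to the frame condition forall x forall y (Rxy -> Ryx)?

This is symmetry; the standard corresponding axiom is B: p → □◇p.

p → □◇p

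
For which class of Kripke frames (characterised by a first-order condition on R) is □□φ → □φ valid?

Suppose □□φ→□φ is valid. Take Rxy and set V(φ)={w : xR²w}. Then □□φ at x, so □φ at x, so φ at y, i.e. ∃z(Rxz∧Rzy).
Conversely, any frame satisfying ∀x ∀y (Rxy → ∃z (Rxz ∧ Rzy)) validates the schema.
So the correspondent is density.

Density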